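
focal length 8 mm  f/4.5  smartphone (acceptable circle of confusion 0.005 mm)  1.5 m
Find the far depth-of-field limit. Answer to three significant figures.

Hyperfocal distance H = f²/(N·c) + f = 8²/(4.5 × 0.005) + 8 = 64/0.0225 + 8 ≈ 2852.4 mm ≈ 2.852 m.
Far limit Df = s·(H − f)/(H − s) = 1500 × (2852.4 − 8) / (2852.4 − 1500) = 1500 × 2844.4 / 1352.4 ≈ 3154.8 mm ≈ 3.15 m.

3.15 m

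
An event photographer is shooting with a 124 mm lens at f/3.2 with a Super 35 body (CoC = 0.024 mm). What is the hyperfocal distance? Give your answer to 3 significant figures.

200 m

Hyperfocal distance H = f²/(N·c) + f = 124²/(3.2 × 0.024) + 124 = 15376/0.0768 + 124 ≈ 200332.3 mm ≈ 200 m.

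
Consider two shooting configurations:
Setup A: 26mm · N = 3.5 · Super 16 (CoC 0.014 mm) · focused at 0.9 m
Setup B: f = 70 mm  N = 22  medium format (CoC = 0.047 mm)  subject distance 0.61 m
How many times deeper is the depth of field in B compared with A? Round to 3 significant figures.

Setup A: H = 26²/(3.5×0.014) + 26 ≈ 13821.9 mm; DoF = Df − Dn = 960.87 − 846.38 ≈ 114.49 mm.
Setup B: H = 70²/(22×0.047) + 70 ≈ 4808.9 mm; DoF = Df − Dn = 688.45 − 547.60 ≈ 140.85 mm.
Ratio = 140.85 / 114.49 ≈ 1.23.

1.23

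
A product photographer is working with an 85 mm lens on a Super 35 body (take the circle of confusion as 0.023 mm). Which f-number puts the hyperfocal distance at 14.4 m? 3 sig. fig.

Rearrange H = f²/(N·c) + f for N: N = f² / ((H − f)·c).
N = 85² / ((14400 − 85) × 0.023) = 7225 / 329.2 ≈ 21.9.

f/21.9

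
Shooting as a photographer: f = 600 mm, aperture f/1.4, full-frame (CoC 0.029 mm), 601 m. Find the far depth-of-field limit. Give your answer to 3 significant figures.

645 m

Hyperfocal distance H = f²/(N·c) + f = 600²/(1.4 × 0.029) + 600 = 360000/0.0406 + 600 ≈ 8867595.1 mm ≈ 8868 m.
Far limit Df = s·(H − f)/(H − s) = 601000 × (8867595.1 − 600) / (8867595.1 − 601000) = 601000 × 8866995.1 / 8266595.1 ≈ 644650 mm ≈ 645 m.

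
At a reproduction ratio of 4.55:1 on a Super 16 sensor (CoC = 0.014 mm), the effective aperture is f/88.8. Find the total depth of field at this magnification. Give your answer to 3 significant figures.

At magnification m, DoF ≈ 2·N_eff·c/m² = 2 × 88.8 × 0.014 / 4.55² = 2.486 / 20.7 ≈ 0.12 mm.

0.120 mm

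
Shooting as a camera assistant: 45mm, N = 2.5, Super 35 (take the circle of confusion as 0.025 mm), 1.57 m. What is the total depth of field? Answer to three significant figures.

Hyperfocal distance H = f²/(N·c) + f = 45²/(2.5 × 0.025) + 45 = 2025/0.0625 + 45 ≈ 32445.0 mm ≈ 32.45 m.
Near limit Dn = s·(H − f)/(H + s − 2f) = 1570 × (32445.0 − 45) / (32445.0 + 1570 − 2 × 45) = 1570 × 32400.0 / 33925.0 ≈ 1499.43 mm.
Far limit Df = s·(H − f)/(H − s) = 1570 × (32445.0 − 45) / (32445.0 − 1570) = 1570 × 32400.0 / 30875.0 ≈ 1647.55 mm.
Depth of field = Df − Dn = 1647.55 − 1499.43 ≈ 148.12 mm.

148 mm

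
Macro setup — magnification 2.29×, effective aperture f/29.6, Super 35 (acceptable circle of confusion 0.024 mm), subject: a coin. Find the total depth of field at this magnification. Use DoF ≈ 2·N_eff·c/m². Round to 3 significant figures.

0.271 mm

At magnification m, DoF ≈ 2·N_eff·c/m² = 2 × 29.6 × 0.024 / 2.29² = 1.421 / 5.244 ≈ 0.271 mm.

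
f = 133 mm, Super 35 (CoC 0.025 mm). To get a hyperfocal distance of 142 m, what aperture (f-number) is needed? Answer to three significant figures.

f/4.99

Rearrange H = f²/(N·c) + f for N: N = f² / ((H − f)·c).
N = 133² / ((142000 − 133) × 0.025) = 17689 / 3547 ≈ 4.99.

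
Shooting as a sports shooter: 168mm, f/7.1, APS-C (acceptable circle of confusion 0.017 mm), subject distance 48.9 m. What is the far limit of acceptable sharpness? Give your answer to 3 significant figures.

61.8 m

Hyperfocal distance H = f²/(N·c) + f = 168²/(7.1 × 0.017) + 168 = 28224/0.1207 + 168 ≈ 234004.0 mm ≈ 234.0 m.
Far limit Df = s·(H − f)/(H − s) = 48900 × (234004.0 − 168) / (234004.0 − 48900) = 48900 × 233836.0 / 185104.0 ≈ 61774 mm ≈ 61.8 m.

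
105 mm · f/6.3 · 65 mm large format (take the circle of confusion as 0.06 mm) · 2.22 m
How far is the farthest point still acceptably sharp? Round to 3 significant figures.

Hyperfocal distance H = f²/(N·c) + f = 105²/(6.3 × 0.06) + 105 = 11025/0.378 + 105 ≈ 29271.7 mm ≈ 29.27 m.
Far limit Df = s·(H − f)/(H − s) = 2220 × (29271.7 − 105) / (29271.7 − 2220) = 2220 × 29166.7 / 27051.7 ≈ 2393.6 mm ≈ 2.39 m.

2.39 m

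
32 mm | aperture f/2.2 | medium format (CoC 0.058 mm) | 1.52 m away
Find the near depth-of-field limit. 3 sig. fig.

Hyperfocal distance H = f²/(N·c) + f = 32²/(2.2 × 0.058) + 32 = 1024/0.1276 + 32 ≈ 8057.1 mm ≈ 8.057 m.
Near limit Dn = s·(H − f)/(H + s − 2f) = 1520 × (8057.1 − 32) / (8057.1 + 1520 − 2 × 32) = 1520 × 8025.1 / 9513.1 ≈ 1282.2 mm ≈ 1.28 m.

1.28 m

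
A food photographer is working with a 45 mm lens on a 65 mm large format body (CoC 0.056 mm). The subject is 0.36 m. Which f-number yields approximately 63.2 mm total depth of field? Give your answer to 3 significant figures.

f/10

Write h = H − f = f²/(N·c). The thin-lens limits are Dn = s·h/(h + (s−f)) and Df = s·h/(h − (s−f)), so DoF = Df − Dn = 2·s·(s−f)·h / (h² − (s−f)²).
That is a quadratic in h: DoF·h² − 2·s·(s−f)·h − DoF·(s−f)² = 0 ⇒ h = (s−f)·(s + √(s² + DoF²)) / DoF = 315 × (360 + √(360² + 63.2²)) / 63.2 = 315 × (360 + 365.505) / 63.2 ≈ 3616.0 mm.
Then N = f²/(c·h) = 45² / (0.056 × 3616.0) = 2025 / 202.50 ≈ 10.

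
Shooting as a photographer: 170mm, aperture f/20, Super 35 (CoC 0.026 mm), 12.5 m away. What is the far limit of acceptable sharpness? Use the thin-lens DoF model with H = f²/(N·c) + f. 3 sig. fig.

Hyperfocal distance H = f²/(N·c) + f = 170²/(20 × 0.026) + 170 = 28900/0.52 + 170 ≈ 55746.9 mm ≈ 55.75 m.
Far limit Df = s·(H − f)/(H − s) = 12500 × (55746.9 − 170) / (55746.9 − 12500) = 12500 × 55576.9 / 43246.9 ≈ 16064 mm ≈ 16.1 m.

16.1 m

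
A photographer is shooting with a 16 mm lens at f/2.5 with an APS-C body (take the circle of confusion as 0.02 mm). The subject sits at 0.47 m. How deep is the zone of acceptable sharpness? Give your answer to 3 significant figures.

Hyperfocal distance H = f²/(N·c) + f = 16²/(2.5 × 0.02) + 16 = 256/0.05 + 16 ≈ 5136.0 mm ≈ 5.136 m.
Near limit Dn = s·(H − f)/(H + s − 2f) = 470 × (5136.0 − 16) / (5136.0 + 470 − 2 × 16) = 470 × 5120.0 / 5574.0 ≈ 431.719 mm.
Far limit Df = s·(H − f)/(H − s) = 470 × (5136.0 − 16) / (5136.0 − 470) = 470 × 5120.0 / 4666.0 ≈ 515.731 mm.
Depth of field = Df − Dn = 515.731 − 431.719 ≈ 84.012 mm.

84.0 mm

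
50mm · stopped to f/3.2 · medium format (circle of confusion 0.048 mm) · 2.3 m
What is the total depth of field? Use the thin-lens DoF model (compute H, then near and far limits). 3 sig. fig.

Hyperfocal distance H = f²/(N·c) + f = 50²/(3.2 × 0.048) + 50 = 2500/0.1536 + 50 ≈ 16326.0 mm ≈ 16.33 m.
Near limit Dn = s·(H − f)/(H + s − 2f) = 2300 × (16326.0 − 50) / (16326.0 + 2300 − 2 × 50) = 2300 × 16276.0 / 18526.0 ≈ 2020.66 mm.
Far limit Df = s·(H − f)/(H − s) = 2300 × (16326.0 − 50) / (16326.0 − 2300) = 2300 × 16276.0 / 14026.0 ≈ 2668.96 mm.
Depth of field = Df − Dn = 2668.96 − 2020.66 ≈ 648.30 mm ≈ 0.648 m.

0.648 m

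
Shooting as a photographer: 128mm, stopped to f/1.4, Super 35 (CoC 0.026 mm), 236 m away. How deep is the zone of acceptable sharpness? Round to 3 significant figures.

341 m

Hyperfocal distance H = f²/(N·c) + f = 128²/(1.4 × 0.026) + 128 = 16384/0.0364 + 128 ≈ 450237.9 mm ≈ 450.2 m.
Near limit Dn = s·(H − f)/(H + s − 2f) = 236000 × (450237.9 − 128) / (450237.9 + 236000 − 2 × 128) = 236000 × 450109.9 / 685981.9 ≈ 154852 mm.
Far limit Df = s·(H − f)/(H − s) = 236000 × (450237.9 − 128) / (450237.9 − 236000) = 236000 × 450109.9 / 214237.9 ≈ 495832 mm.
Depth of field = Df − Dn = 495832 − 154852 ≈ 340980 mm ≈ 341 m.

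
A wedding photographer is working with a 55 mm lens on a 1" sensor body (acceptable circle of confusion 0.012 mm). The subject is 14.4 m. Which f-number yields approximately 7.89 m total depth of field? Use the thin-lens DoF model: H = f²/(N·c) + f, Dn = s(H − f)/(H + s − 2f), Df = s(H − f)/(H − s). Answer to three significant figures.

f/4.50

Write h = H − f = f²/(N·c). The thin-lens limits are Dn = s·h/(h + (s−f)) and Df = s·h/(h − (s−f)), so DoF = Df − Dn = 2·s·(s−f)·h / (h² − (s−f)²).
That is a quadratic in h: DoF·h² − 2·s·(s−f)·h − DoF·(s−f)² = 0 ⇒ h = (s−f)·(s + √(s² + DoF²)) / DoF = 14345 × (14400 + √(14400² + 7890²)) / 7890 = 14345 × (14400 + 16419.9) / 7890 ≈ 56034 mm.
Then N = f²/(c·h) = 55² / (0.012 × 56034) = 3025 / 672.41 ≈ 4.50.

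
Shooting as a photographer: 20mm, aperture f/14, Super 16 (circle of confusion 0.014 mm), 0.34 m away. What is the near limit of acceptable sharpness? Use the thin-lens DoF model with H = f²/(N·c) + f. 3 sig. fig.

294 mm

Hyperfocal distance H = f²/(N·c) + f = 20²/(14 × 0.014) + 20 = 400/0.196 + 20 ≈ 2060.8 mm ≈ 2.061 m.
Near limit Dn = s·(H − f)/(H + s − 2f) = 340 × (2060.8 − 20) / (2060.8 + 340 − 2 × 20) = 340 × 2040.8 / 2360.8 ≈ 293.91 mm.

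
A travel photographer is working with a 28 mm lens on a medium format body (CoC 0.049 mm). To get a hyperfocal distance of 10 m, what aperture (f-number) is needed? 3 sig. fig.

f/1.60

Rearrange H = f²/(N·c) + f for N: N = f² / ((H − f)·c).
N = 28² / ((10000 − 28) × 0.049) = 784 / 488.6 ≈ 1.60.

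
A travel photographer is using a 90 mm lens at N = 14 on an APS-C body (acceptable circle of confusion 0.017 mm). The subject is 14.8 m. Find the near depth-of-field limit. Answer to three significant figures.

Hyperfocal distance H = f²/(N·c) + f = 90²/(14 × 0.017) + 90 = 8100/0.238 + 90 ≈ 34123.6 mm ≈ 34.12 m.
Near limit Dn = s·(H − f)/(H + s − 2f) = 14800 × (34123.6 − 90) / (34123.6 + 14800 − 2 × 90) = 14800 × 34033.6 / 48743.6 ≈ 10334 mm ≈ 10.3 m.

10.3 m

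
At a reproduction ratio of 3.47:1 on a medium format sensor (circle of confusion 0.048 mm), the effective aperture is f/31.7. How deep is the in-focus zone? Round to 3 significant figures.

0.253 mm

At magnification m, DoF ≈ 2·N_eff·c/m² = 2 × 31.7 × 0.048 / 3.47² = 3.043 / 12.04 ≈ 0.253 mm.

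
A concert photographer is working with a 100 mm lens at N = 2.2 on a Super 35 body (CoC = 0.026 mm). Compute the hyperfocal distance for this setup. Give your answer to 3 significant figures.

175 m

Hyperfocal distance H = f²/(N·c) + f = 100²/(2.2 × 0.026) + 100 = 10000/0.0572 + 100 ≈ 174925.2 mm ≈ 175 m.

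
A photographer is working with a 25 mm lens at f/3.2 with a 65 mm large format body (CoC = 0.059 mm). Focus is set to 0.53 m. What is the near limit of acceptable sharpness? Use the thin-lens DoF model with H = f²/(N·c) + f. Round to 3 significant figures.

460 mm

Hyperfocal distance H = f²/(N·c) + f = 25²/(3.2 × 0.059) + 25 = 625/0.1888 + 25 ≈ 3335.4 mm ≈ 3.335 m.
Near limit Dn = s·(H − f)/(H + s − 2f) = 530 × (3335.4 − 25) / (3335.4 + 530 − 2 × 25) = 530 × 3310.4 / 3815.4 ≈ 459.85 mm.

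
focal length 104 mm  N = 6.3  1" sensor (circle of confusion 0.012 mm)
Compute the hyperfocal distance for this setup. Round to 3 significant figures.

Hyperfocal distance H = f²/(N·c) + f = 104²/(6.3 × 0.012) + 104 = 10816/0.0756 + 104 ≈ 143172.8 mm ≈ 143 m.

143 m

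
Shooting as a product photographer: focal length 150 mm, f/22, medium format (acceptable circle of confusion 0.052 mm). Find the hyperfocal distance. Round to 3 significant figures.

19.8 m

Hyperfocal distance H = f²/(N·c) + f = 150²/(22 × 0.052) + 150 = 22500/1.144 + 150 ≈ 19817.8 mm ≈ 19.8 m.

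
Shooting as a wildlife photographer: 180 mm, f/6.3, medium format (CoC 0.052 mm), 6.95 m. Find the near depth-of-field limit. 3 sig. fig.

6.50 m

Hyperfocal distance H = f²/(N·c) + f = 180²/(6.3 × 0.052) + 180 = 32400/0.3276 + 180 ≈ 99081.1 mm ≈ 99.08 m.
Near limit Dn = s·(H − f)/(H + s − 2f) = 6950 × (99081.1 − 180) / (99081.1 + 6950 − 2 × 180) = 6950 × 98901.1 / 105671.1 ≈ 6504.7 mm ≈ 6.50 m.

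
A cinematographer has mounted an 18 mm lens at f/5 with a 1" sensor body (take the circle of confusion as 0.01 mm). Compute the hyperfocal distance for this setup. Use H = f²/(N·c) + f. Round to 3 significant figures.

Hyperfocal distance H = f²/(N·c) + f = 18²/(5 × 0.01) + 18 = 324/0.05 + 18 ≈ 6498.0 mm ≈ 6.50 m.

6.50 m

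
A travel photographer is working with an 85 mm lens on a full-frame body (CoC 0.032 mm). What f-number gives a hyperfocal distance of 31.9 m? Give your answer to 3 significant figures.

Rearrange H = f²/(N·c) + f for N: N = f² / ((H − f)·c).
N = 85² / ((31900 − 85) × 0.032) = 7225 / 1018 ≈ 7.10.

f/7.10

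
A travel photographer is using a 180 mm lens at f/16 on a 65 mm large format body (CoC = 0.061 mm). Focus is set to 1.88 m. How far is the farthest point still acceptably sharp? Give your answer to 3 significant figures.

1.98 m

Hyperfocal distance H = f²/(N·c) + f = 180²/(16 × 0.061) + 180 = 32400/0.976 + 180 ≈ 33376.7 mm ≈ 33.38 m.
Far limit Df = s·(H − f)/(H − s) = 1880 × (33376.7 − 180) / (33376.7 − 1880) = 1880 × 33196.7 / 31496.7 ≈ 1981.5 mm ≈ 1.98 m.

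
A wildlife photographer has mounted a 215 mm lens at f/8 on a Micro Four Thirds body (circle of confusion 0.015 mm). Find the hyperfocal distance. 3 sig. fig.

Hyperfocal distance H = f²/(N·c) + f = 215²/(8 × 0.015) + 215 = 46225/0.12 + 215 ≈ 385423.3 mm ≈ 385 m.

385 m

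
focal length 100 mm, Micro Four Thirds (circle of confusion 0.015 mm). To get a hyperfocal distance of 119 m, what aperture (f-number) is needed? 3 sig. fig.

Rearrange H = f²/(N·c) + f for N: N = f² / ((H − f)·c).
N = 100² / ((119000 − 100) × 0.015) = 10000 / 1784 ≈ 5.61.

f/5.61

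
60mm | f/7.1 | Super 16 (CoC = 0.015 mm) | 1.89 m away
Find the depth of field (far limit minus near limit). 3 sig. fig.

205 mm

Hyperfocal distance H = f²/(N·c) + f = 60²/(7.1 × 0.015) + 60 = 3600/0.1065 + 60 ≈ 33862.8 mm ≈ 33.86 m.
Near limit Dn = s·(H − f)/(H + s − 2f) = 1890 × (33862.8 − 60) / (33862.8 + 1890 − 2 × 60) = 1890 × 33802.8 / 35632.8 ≈ 1792.93 mm.
Far limit Df = s·(H − f)/(H − s) = 1890 × (33862.8 − 60) / (33862.8 − 1890) = 1890 × 33802.8 / 31972.8 ≈ 1998.18 mm.
Depth of field = Df − Dn = 1998.18 − 1792.93 ≈ 205.25 mm.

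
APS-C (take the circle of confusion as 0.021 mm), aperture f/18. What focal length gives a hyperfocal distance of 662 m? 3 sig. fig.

500 mm

From H = f²/(N·c) + f, with f ≪ H: f ≈ √(H·N·c) = √(662000 × 18 × 0.021) = √250236 ≈ 500.2 mm.
The +f correction barely moves this — solving exactly, f² + N·c·f − N·c·H = 0 ⇒ f = (−N·c + √((N·c)² + 4·N·c·H))/2 = (−0.378 + √1000944)/2 ≈ 500.05 mm, so f ≈ 500 mm.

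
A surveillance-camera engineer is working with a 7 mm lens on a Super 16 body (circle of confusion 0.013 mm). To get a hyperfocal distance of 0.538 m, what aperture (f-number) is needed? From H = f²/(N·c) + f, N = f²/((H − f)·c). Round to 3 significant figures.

Rearrange H = f²/(N·c) + f for N: N = f² / ((H − f)·c).
N = 7² / ((538 − 7) × 0.013) = 49 / 6.903 ≈ 7.10.

f/7.10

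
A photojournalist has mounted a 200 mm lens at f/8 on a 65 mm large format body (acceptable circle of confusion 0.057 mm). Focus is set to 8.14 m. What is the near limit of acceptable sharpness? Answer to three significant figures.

7.46 m

Hyperfocal distance H = f²/(N·c) + f = 200²/(8 × 0.057) + 200 = 40000/0.456 + 200 ≈ 87919.3 mm ≈ 87.92 m.
Near limit Dn = s·(H − f)/(H + s − 2f) = 8140 × (87919.3 − 200) / (87919.3 + 8140 − 2 × 200) = 8140 × 87719.3 / 95659.3 ≈ 7464.4 mm ≈ 7.46 m.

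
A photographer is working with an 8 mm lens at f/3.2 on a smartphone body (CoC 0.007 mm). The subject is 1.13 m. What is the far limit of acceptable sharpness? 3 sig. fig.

Hyperfocal distance H = f²/(N·c) + f = 8²/(3.2 × 0.007) + 8 = 64/0.0224 + 8 ≈ 2865.1 mm ≈ 2.865 m.
Far limit Df = s·(H − f)/(H − s) = 1130 × (2865.1 − 8) / (2865.1 − 1130) = 1130 × 2857.1 / 1735.1 ≈ 1860.7 mm ≈ 1.86 m.

1.86 m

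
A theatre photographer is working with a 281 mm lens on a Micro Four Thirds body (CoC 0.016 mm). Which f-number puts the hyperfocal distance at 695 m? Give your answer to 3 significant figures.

f/7.10

Rearrange H = f²/(N·c) + f for N: N = f² / ((H − f)·c).
N = 281² / ((695000 − 281) × 0.016) = 78961 / 11116 ≈ 7.10.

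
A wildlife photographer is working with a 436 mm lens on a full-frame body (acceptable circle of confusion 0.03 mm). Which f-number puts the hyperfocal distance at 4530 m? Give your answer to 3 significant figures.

f/1.40

Rearrange H = f²/(N·c) + f for N: N = f² / ((H − f)·c).
N = 436² / ((4530000 − 436) × 0.03) = 190096 / 135887 ≈ 1.40.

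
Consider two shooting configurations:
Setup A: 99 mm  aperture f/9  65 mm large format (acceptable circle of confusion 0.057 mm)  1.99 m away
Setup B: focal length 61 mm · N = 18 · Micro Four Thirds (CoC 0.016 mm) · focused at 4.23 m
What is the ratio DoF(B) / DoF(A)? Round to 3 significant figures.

7.66

Setup A: H = 99²/(9×0.057) + 99 ≈ 19204.3 mm; DoF = Df − Dn = 2208.60 − 1810.77 ≈ 397.83 mm.
Setup B: H = 61²/(18×0.016) + 61 ≈ 12981.1 mm; DoF = Df − Dn = 6245.2 − 3198.1 ≈ 3047.1 mm.
Ratio = 3047.1 / 397.83 ≈ 7.66.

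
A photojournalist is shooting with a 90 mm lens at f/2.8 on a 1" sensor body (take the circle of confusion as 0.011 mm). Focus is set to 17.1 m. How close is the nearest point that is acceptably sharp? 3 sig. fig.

16.1 m

Hyperfocal distance H = f²/(N·c) + f = 90²/(2.8 × 0.011) + 90 = 8100/0.0308 + 90 ≈ 263077.0 mm ≈ 263.1 m.
Near limit Dn = s·(H − f)/(H + s − 2f) = 17100 × (263077.0 − 90) / (263077.0 + 17100 − 2 × 90) = 17100 × 262987.0 / 279997.0 ≈ 16061 mm ≈ 16.1 m.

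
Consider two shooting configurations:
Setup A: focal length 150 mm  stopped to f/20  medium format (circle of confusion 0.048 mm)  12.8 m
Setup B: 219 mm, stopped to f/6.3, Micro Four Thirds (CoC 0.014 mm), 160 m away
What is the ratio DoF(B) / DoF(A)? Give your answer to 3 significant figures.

5.28

Setup A: H = 150²/(20×0.048) + 150 ≈ 23587.5 mm; DoF = Df − Dn = 27810 − 8313 ≈ 19497 mm.
Setup B: H = 219²/(6.3×0.014) + 219 ≈ 543994.5 mm; DoF = Df − Dn = 226576 − 123663 ≈ 102913 mm.
Ratio = 102913 / 19497 ≈ 5.28.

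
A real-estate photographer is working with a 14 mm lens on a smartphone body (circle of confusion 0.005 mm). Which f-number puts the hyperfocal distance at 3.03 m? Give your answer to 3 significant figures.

Rearrange H = f²/(N·c) + f for N: N = f² / ((H − f)·c).
N = 14² / ((3030 − 14) × 0.005) = 196 / 15.08 ≈ 13.

f/13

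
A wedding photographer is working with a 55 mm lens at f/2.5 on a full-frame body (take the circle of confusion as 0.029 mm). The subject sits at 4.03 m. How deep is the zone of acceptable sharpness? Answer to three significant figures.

0.775 m

Hyperfocal distance H = f²/(N·c) + f = 55²/(2.5 × 0.029) + 55 = 3025/0.0725 + 55 ≈ 41779.1 mm ≈ 41.78 m.
Near limit Dn = s·(H − f)/(H + s − 2f) = 4030 × (41779.1 − 55) / (41779.1 + 4030 − 2 × 55) = 4030 × 41724.1 / 45699.1 ≈ 3679.46 mm.
Far limit Df = s·(H − f)/(H − s) = 4030 × (41779.1 − 55) / (41779.1 − 4030) = 4030 × 41724.1 / 37749.1 ≈ 4454.36 mm.
Depth of field = Df − Dn = 4454.36 − 3679.46 ≈ 774.90 mm ≈ 0.775 m.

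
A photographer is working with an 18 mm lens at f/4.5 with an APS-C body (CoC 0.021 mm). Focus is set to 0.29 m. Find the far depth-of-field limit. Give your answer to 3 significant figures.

315 mm

Hyperfocal distance H = f²/(N·c) + f = 18²/(4.5 × 0.021) + 18 = 324/0.0945 + 18 ≈ 3446.6 mm ≈ 3.447 m.
Far limit Df = s·(H − f)/(H − s) = 290 × (3446.6 − 18) / (3446.6 − 290) = 290 × 3428.6 / 3156.6 ≈ 314.99 mm.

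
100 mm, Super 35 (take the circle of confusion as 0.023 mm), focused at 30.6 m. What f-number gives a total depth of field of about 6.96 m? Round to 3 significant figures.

Write h = H − f = f²/(N·c). The thin-lens limits are Dn = s·h/(h + (s−f)) and Df = s·h/(h − (s−f)), so DoF = Df − Dn = 2·s·(s−f)·h / (h² − (s−f)²).
That is a quadratic in h: DoF·h² − 2·s·(s−f)·h − DoF·(s−f)² = 0 ⇒ h = (s−f)·(s + √(s² + DoF²)) / DoF = 30500 × (30600 + √(30600² + 6960²)) / 6960 = 30500 × (30600 + 31381.5) / 6960 ≈ 271615 mm.
Then N = f²/(c·h) = 100² / (0.023 × 271615) = 10000 / 6247.1 ≈ 1.60.

f/1.60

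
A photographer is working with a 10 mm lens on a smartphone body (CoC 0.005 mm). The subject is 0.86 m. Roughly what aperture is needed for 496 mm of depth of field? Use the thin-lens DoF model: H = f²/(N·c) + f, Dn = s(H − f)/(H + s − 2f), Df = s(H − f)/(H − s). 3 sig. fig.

f/6.30

Write h = H − f = f²/(N·c). The thin-lens limits are Dn = s·h/(h + (s−f)) and Df = s·h/(h − (s−f)), so DoF = Df − Dn = 2·s·(s−f)·h / (h² − (s−f)²).
That is a quadratic in h: DoF·h² − 2·s·(s−f)·h − DoF·(s−f)² = 0 ⇒ h = (s−f)·(s + √(s² + DoF²)) / DoF = 850 × (860 + √(860² + 496²)) / 496 = 850 × (860 + 992.782) / 496 ≈ 3175.1 mm.
Then N = f²/(c·h) = 10² / (0.005 × 3175.1) = 100 / 15.876 ≈ 6.30.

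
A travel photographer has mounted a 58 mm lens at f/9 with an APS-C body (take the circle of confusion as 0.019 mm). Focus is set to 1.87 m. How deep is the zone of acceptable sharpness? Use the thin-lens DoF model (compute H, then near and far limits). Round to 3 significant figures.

Hyperfocal distance H = f²/(N·c) + f = 58²/(9 × 0.019) + 58 = 3364/0.171 + 58 ≈ 19730.5 mm ≈ 19.73 m.
Near limit Dn = s·(H − f)/(H + s − 2f) = 1870 × (19730.5 − 58) / (19730.5 + 1870 − 2 × 58) = 1870 × 19672.5 / 21484.5 ≈ 1712.28 mm.
Far limit Df = s·(H − f)/(H − s) = 1870 × (19730.5 − 58) / (19730.5 − 1870) = 1870 × 19672.5 / 17860.5 ≈ 2059.72 mm.
Depth of field = Df − Dn = 2059.72 − 1712.28 ≈ 347.44 mm.

347 mm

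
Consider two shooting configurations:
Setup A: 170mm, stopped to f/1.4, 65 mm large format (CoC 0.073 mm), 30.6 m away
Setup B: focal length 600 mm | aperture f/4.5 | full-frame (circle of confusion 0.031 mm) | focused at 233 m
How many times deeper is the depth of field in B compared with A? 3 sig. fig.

6.35

Setup A: H = 170²/(1.4×0.073) + 170 ≈ 282948.9 mm; DoF = Df − Dn = 34290.0 − 27627.0 ≈ 6663.0 mm.
Setup B: H = 600²/(4.5×0.031) + 600 ≈ 2581245.2 mm; DoF = Df − Dn = 256059 − 213751 ≈ 42308 mm.
Ratio = 42308 / 6663.0 ≈ 6.35.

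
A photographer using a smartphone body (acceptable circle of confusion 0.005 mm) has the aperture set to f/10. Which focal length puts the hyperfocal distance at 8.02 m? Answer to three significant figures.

From H = f²/(N·c) + f, with f ≪ H: f ≈ √(H·N·c) = √(8020 × 10 × 0.005) = √401.00 ≈ 20.02 mm.
The +f correction barely moves this — solving exactly, f² + N·c·f − N·c·H = 0 ⇒ f = (−N·c + √((N·c)² + 4·N·c·H))/2 = (−0.05 + √1604.0)/2 ≈ 20.000 mm, so f ≈ 20.0 mm.

20.0 mm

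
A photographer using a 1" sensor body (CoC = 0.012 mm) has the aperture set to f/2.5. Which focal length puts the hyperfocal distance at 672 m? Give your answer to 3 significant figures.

From H = f²/(N·c) + f, with f ≪ H: f ≈ √(H·N·c) = √(672000 × 2.5 × 0.012) = √20160 ≈ 142.0 mm.
The +f correction barely moves this — solving exactly, f² + N·c·f − N·c·H = 0 ⇒ f = (−N·c + √((N·c)² + 4·N·c·H))/2 = (−0.03 + √80640)/2 ≈ 141.97 mm, so f ≈ 142 mm.

142 mm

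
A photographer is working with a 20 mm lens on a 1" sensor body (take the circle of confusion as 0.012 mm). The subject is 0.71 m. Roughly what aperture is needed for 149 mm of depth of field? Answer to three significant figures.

f/5.01

Write h = H − f = f²/(N·c). The thin-lens limits are Dn = s·h/(h + (s−f)) and Df = s·h/(h − (s−f)), so DoF = Df − Dn = 2·s·(s−f)·h / (h² − (s−f)²).
That is a quadratic in h: DoF·h² − 2·s·(s−f)·h − DoF·(s−f)² = 0 ⇒ h = (s−f)·(s + √(s² + DoF²)) / DoF = 690 × (710 + √(710² + 149²)) / 149 = 690 × (710 + 725.466) / 149 ≈ 6647.5 mm.
Then N = f²/(c·h) = 20² / (0.012 × 6647.5) = 400 / 79.770 ≈ 5.01.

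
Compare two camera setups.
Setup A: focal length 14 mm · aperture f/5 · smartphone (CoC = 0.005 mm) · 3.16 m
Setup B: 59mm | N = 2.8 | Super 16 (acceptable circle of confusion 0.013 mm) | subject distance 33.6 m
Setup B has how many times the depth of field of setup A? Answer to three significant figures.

Setup A: H = 14²/(5×0.005) + 14 ≈ 7854.0 mm; DoF = Df − Dn = 5277.9 − 2255.1 ≈ 3022.8 mm.
Setup B: H = 59²/(2.8×0.013) + 59 ≈ 95690.9 mm; DoF = Df − Dn = 51750 − 24875 ≈ 26875 mm.
Ratio = 26875 / 3022.8 ≈ 8.89.

8.89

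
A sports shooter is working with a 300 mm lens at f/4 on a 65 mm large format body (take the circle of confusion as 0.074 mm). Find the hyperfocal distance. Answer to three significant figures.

Hyperfocal distance H = f²/(N·c) + f = 300²/(4 × 0.074) + 300 = 90000/0.296 + 300 ≈ 304354.1 mm ≈ 304 m.

304 m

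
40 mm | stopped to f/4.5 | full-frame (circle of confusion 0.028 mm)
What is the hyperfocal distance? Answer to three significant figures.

12.7 m

Hyperfocal distance H = f²/(N·c) + f = 40²/(4.5 × 0.028) + 40 = 1600/0.126 + 40 ≈ 12738.4 mm ≈ 12.7 m.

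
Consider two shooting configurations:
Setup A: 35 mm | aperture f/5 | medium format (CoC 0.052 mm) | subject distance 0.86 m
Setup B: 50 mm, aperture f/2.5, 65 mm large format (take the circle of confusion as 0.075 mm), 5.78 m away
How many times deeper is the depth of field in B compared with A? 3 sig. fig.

19.6

Setup A: H = 35²/(5×0.052) + 35 ≈ 4746.5 mm; DoF = Df − Dn = 1042.55 − 731.85 ≈ 310.70 mm.
Setup B: H = 50²/(2.5×0.075) + 50 ≈ 13383.3 mm; DoF = Df − Dn = 10135.9 − 4042.7 ≈ 6093.2 mm.
Ratio = 6093.2 / 310.70 ≈ 19.6.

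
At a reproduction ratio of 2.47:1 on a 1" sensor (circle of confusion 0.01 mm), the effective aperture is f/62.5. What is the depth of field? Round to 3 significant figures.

0.205 mm

At magnification m, DoF ≈ 2·N_eff·c/m² = 2 × 62.5 × 0.01 / 2.47² = 1.25 / 6.101 ≈ 0.205 mm.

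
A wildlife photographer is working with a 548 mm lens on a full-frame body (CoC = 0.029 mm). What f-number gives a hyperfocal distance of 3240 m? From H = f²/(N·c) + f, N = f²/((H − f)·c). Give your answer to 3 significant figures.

Rearrange H = f²/(N·c) + f for N: N = f² / ((H − f)·c).
N = 548² / ((3240000 − 548) × 0.029) = 300304 / 93944 ≈ 3.20.

f/3.20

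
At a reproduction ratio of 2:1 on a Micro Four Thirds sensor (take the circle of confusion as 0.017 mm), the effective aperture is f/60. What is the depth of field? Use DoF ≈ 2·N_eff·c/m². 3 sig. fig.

0.510 mm

At magnification m, DoF ≈ 2·N_eff·c/m² = 2 × 60 × 0.017 / 2² = 2.04 / 4 ≈ 0.51 mm.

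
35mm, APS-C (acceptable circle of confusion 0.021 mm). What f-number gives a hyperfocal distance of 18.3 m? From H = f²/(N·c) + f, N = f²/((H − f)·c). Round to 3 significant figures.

f/3.19

Rearrange H = f²/(N·c) + f for N: N = f² / ((H − f)·c).
N = 35² / ((18300 − 35) × 0.021) = 1225 / 383.6 ≈ 3.19.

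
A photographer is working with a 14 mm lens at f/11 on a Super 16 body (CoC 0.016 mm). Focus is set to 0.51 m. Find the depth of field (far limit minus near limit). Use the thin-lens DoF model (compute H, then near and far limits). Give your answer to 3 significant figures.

Hyperfocal distance H = f²/(N·c) + f = 14²/(11 × 0.016) + 14 = 196/0.176 + 14 ≈ 1127.6 mm ≈ 1.128 m.
Near limit Dn = s·(H − f)/(H + s − 2f) = 510 × (1127.6 − 14) / (1127.6 + 510 − 2 × 14) = 510 × 1113.6 / 1609.6 ≈ 352.85 mm.
Far limit Df = s·(H − f)/(H − s) = 510 × (1127.6 − 14) / (1127.6 − 510) = 510 × 1113.6 / 617.6 ≈ 919.56 mm.
Depth of field = Df − Dn = 919.56 − 352.85 ≈ 566.71 mm ≈ 0.567 m.

0.567 m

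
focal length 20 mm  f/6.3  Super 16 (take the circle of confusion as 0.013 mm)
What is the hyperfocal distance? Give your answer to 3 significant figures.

Hyperfocal distance H = f²/(N·c) + f = 20²/(6.3 × 0.013) + 20 = 400/0.0819 + 20 ≈ 4904.0 mm ≈ 4.90 m.

4.90 m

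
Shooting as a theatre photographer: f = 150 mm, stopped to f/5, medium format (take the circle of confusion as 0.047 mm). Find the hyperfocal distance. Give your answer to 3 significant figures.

Hyperfocal distance H = f²/(N·c) + f = 150²/(5 × 0.047) + 150 = 22500/0.235 + 150 ≈ 95894.7 mm ≈ 95.9 m.

95.9 m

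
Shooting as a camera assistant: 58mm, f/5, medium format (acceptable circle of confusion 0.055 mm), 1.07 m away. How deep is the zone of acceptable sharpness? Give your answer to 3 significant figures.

Hyperfocal distance H = f²/(N·c) + f = 58²/(5 × 0.055) + 58 = 3364/0.275 + 58 ≈ 12290.7 mm ≈ 12.29 m.
Near limit Dn = s·(H − f)/(H + s − 2f) = 1070 × (12290.7 − 58) / (12290.7 + 1070 − 2 × 58) = 1070 × 12232.7 / 13244.7 ≈ 988.24 mm.
Far limit Df = s·(H − f)/(H − s) = 1070 × (12290.7 − 58) / (12290.7 − 1070) = 1070 × 12232.7 / 11220.7 ≈ 1166.50 mm.
Depth of field = Df − Dn = 1166.50 − 988.24 ≈ 178.26 mm.

178 mm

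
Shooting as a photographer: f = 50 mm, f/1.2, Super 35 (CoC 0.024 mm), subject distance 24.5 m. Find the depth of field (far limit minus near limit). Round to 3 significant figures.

Hyperfocal distance H = f²/(N·c) + f = 50²/(1.2 × 0.024) + 50 = 2500/0.0288 + 50 ≈ 86855.6 mm ≈ 86.86 m.
Near limit Dn = s·(H − f)/(H + s − 2f) = 24500 × (86855.6 − 50) / (86855.6 + 24500 − 2 × 50) = 24500 × 86805.6 / 111255.6 ≈ 19116 mm.
Far limit Df = s·(H − f)/(H − s) = 24500 × (86855.6 − 50) / (86855.6 − 24500) = 24500 × 86805.6 / 62355.6 ≈ 34107 mm.
Depth of field = Df − Dn = 34107 − 19116 ≈ 14991 mm ≈ 15.0 m.

15.0 m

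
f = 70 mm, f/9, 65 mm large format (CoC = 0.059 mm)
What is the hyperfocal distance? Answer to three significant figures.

9.30 m

Hyperfocal distance H = f²/(N·c) + f = 70²/(9 × 0.059) + 70 = 4900/0.531 + 70 ≈ 9297.9 mm ≈ 9.30 m.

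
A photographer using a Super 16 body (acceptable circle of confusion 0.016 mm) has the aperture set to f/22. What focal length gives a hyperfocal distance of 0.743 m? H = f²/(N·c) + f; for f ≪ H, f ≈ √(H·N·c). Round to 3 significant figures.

16.0 mm

From H = f²/(N·c) + f, with f ≪ H: f ≈ √(H·N·c) = √(743 × 22 × 0.016) = √261.54 ≈ 16.17 mm.
Exact: f² + N·c·f − N·c·H = 0 ⇒ f = (−N·c + √((N·c)² + 4·N·c·H))/2 = (−0.352 + √1046.3)/2 ≈ 15.997 mm ≈ 16.0 mm.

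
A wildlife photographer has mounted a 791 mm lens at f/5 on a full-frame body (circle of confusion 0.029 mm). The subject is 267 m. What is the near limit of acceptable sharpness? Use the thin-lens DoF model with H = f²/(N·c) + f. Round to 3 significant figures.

Hyperfocal distance H = f²/(N·c) + f = 791²/(5 × 0.029) + 791 = 625681/0.145 + 791 ≈ 4315832.4 mm ≈ 4316 m.
Near limit Dn = s·(H − f)/(H + s − 2f) = 267000 × (4315832.4 − 791) / (4315832.4 + 267000 − 2 × 791) = 267000 × 4315041.4 / 4581250.4 ≈ 251485 mm ≈ 251 m.

251 m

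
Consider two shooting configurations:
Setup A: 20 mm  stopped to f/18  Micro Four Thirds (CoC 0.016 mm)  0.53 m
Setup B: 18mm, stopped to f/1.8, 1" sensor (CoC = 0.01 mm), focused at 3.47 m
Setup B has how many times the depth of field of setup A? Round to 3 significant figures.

3.07

Setup A: H = 20²/(18×0.016) + 20 ≈ 1408.9 mm; DoF = Df − Dn = 837.55 − 387.65 ≈ 449.90 mm.
Setup B: H = 18²/(1.8×0.01) + 18 ≈ 18018.0 mm; DoF = Df − Dn = 4293.4 − 2911.6 ≈ 1381.8 mm.
Ratio = 1381.8 / 449.90 ≈ 3.07.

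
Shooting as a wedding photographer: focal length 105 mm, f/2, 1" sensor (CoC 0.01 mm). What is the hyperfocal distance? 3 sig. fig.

Hyperfocal distance H = f²/(N·c) + f = 105²/(2 × 0.01) + 105 = 11025/0.02 + 105 ≈ 551355.0 mm ≈ 551 m.

551 m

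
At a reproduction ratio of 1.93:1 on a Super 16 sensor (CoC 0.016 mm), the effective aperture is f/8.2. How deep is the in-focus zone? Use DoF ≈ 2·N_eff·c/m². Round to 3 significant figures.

0.0704 mm

At magnification m, DoF ≈ 2·N_eff·c/m² = 2 × 8.2 × 0.016 / 1.93² = 0.2624 / 3.725 ≈ 0.0704 mm.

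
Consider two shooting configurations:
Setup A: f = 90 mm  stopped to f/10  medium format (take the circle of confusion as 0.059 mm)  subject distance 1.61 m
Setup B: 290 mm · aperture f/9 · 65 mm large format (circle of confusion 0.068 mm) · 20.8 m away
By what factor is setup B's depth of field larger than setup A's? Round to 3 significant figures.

17.6

Setup A: H = 90²/(10×0.059) + 90 ≈ 13818.8 mm; DoF = Df − Dn = 1810.45 − 1449.52 ≈ 360.93 mm.
Setup B: H = 290²/(9×0.068) + 290 ≈ 137708.3 mm; DoF = Df − Dn = 24449.1 − 18098.7 ≈ 6350.4 mm.
Ratio = 6350.4 / 360.93 ≈ 17.6.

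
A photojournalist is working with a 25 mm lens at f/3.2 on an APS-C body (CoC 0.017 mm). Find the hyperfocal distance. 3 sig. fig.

Hyperfocal distance H = f²/(N·c) + f = 25²/(3.2 × 0.017) + 25 = 625/0.0544 + 25 ≈ 11514.0 mm ≈ 11.5 m.

11.5 m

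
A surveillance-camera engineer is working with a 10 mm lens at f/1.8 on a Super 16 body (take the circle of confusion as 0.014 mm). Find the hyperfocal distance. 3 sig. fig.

3.98 m

Hyperfocal distance H = f²/(N·c) + f = 10²/(1.8 × 0.014) + 10 = 100/0.0252 + 10 ≈ 3978.3 mm ≈ 3.98 m.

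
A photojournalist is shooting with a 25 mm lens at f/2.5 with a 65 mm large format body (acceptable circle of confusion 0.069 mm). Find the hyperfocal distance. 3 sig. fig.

Hyperfocal distance H = f²/(N·c) + f = 25²/(2.5 × 0.069) + 25 = 625/0.1725 + 25 ≈ 3648.2 mm ≈ 3.65 m.

3.65 m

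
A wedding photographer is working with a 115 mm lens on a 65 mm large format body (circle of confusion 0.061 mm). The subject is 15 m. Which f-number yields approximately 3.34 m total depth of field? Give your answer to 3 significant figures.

f/1.60

Write h = H − f = f²/(N·c). The thin-lens limits are Dn = s·h/(h + (s−f)) and Df = s·h/(h − (s−f)), so DoF = Df − Dn = 2·s·(s−f)·h / (h² − (s−f)²).
That is a quadratic in h: DoF·h² − 2·s·(s−f)·h − DoF·(s−f)² = 0 ⇒ h = (s−f)·(s + √(s² + DoF²)) / DoF = 14885 × (15000 + √(15000² + 3340²)) / 3340 = 14885 × (15000 + 15367.4) / 3340 ≈ 135335 mm.
Then N = f²/(c·h) = 115² / (0.061 × 135335) = 13225 / 8255.4 ≈ 1.60.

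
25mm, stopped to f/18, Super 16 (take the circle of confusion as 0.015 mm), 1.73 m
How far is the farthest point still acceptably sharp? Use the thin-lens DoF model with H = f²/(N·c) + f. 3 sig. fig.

Hyperfocal distance H = f²/(N·c) + f = 25²/(18 × 0.015) + 25 = 625/0.27 + 25 ≈ 2339.8 mm ≈ 2.340 m.
Far limit Df = s·(H − f)/(H − s) = 1730 × (2339.8 − 25) / (2339.8 − 1730) = 1730 × 2314.8 / 609.8 ≈ 6567.0 mm ≈ 6.57 m.

6.57 m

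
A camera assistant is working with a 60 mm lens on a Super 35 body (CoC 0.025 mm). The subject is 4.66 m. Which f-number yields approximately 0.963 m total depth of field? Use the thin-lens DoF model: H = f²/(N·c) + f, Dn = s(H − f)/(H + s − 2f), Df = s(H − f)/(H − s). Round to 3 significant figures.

Write h = H − f = f²/(N·c). The thin-lens limits are Dn = s·h/(h + (s−f)) and Df = s·h/(h − (s−f)), so DoF = Df − Dn = 2·s·(s−f)·h / (h² − (s−f)²).
That is a quadratic in h: DoF·h² − 2·s·(s−f)·h − DoF·(s−f)² = 0 ⇒ h = (s−f)·(s + √(s² + DoF²)) / DoF = 4600 × (4660 + √(4660² + 963²)) / 963 = 4600 × (4660 + 4758.46) / 963 ≈ 44990 mm.
Then N = f²/(c·h) = 60² / (0.025 × 44990) = 3600 / 1124.7 ≈ 3.20.

f/3.20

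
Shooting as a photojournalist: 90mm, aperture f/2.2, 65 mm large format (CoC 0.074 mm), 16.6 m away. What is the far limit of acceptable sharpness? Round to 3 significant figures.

24.8 m

Hyperfocal distance H = f²/(N·c) + f = 90²/(2.2 × 0.074) + 90 = 8100/0.1628 + 90 ≈ 49844.3 mm ≈ 49.84 m.
Far limit Df = s·(H − f)/(H − s) = 16600 × (49844.3 − 90) / (49844.3 − 16600) = 16600 × 49754.3 / 33244.3 ≈ 24844 mm ≈ 24.8 m.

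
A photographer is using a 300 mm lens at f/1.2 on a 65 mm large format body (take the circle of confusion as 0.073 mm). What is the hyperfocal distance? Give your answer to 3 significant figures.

1030 m

Hyperfocal distance H = f²/(N·c) + f = 300²/(1.2 × 0.073) + 300 = 90000/0.0876 + 300 ≈ 1027697.3 mm ≈ 1030 m.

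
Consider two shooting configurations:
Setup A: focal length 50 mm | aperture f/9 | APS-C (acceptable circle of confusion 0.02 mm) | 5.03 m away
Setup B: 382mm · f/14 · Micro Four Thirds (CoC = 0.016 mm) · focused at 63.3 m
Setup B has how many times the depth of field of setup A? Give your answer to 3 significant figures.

2.98

Setup A: H = 50²/(9×0.02) + 50 ≈ 13938.9 mm; DoF = Df − Dn = 7841.7 − 3702.4 ≈ 4139.3 mm.
Setup B: H = 382²/(14×0.016) + 382 ≈ 651828.4 mm; DoF = Df − Dn = 70067 − 57725 ≈ 12342 mm.
Ratio = 12342 / 4139.3 ≈ 2.98.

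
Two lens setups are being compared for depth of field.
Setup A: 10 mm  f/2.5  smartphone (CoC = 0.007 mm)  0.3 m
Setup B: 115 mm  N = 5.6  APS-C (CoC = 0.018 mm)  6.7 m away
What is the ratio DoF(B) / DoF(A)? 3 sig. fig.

22.1

Setup A: H = 10²/(2.5×0.007) + 10 ≈ 5724.3 mm; DoF = Df − Dn = 316.039 − 285.510 ≈ 30.529 mm.
Setup B: H = 115²/(5.6×0.018) + 115 ≈ 131315.4 mm; DoF = Df − Dn = 7054.05 − 6379.80 ≈ 674.25 mm.
Ratio = 674.25 / 30.529 ≈ 22.1.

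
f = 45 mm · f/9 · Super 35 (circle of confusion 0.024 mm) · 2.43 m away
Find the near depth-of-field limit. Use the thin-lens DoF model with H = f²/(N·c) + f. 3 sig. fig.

Hyperfocal distance H = f²/(N·c) + f = 45²/(9 × 0.024) + 45 = 2025/0.216 + 45 ≈ 9420.0 mm ≈ 9.420 m.
Near limit Dn = s·(H − f)/(H + s − 2f) = 2430 × (9420.0 − 45) / (9420.0 + 2430 − 2 × 45) = 2430 × 9375.0 / 11760.0 ≈ 1937.2 mm ≈ 1.94 m.

1.94 m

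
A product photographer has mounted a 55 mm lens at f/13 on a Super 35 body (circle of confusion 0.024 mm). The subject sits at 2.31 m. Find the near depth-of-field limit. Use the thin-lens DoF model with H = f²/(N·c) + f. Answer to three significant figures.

Hyperfocal distance H = f²/(N·c) + f = 55²/(13 × 0.024) + 55 = 3025/0.312 + 55 ≈ 9750.5 mm ≈ 9.751 m.
Near limit Dn = s·(H − f)/(H + s − 2f) = 2310 × (9750.5 − 55) / (9750.5 + 2310 − 2 × 55) = 2310 × 9695.5 / 11950.5 ≈ 1874.1 mm ≈ 1.87 m.

1.87 m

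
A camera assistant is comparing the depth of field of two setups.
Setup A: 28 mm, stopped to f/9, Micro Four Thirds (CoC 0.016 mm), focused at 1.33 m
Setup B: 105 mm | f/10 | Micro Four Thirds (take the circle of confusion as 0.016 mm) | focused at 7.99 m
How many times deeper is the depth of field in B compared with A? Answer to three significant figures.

2.75

Setup A: H = 28²/(9×0.016) + 28 ≈ 5472.4 mm; DoF = Df − Dn = 1748.03 − 1073.32 ≈ 674.71 mm.
Setup B: H = 105²/(10×0.016) + 105 ≈ 69011.2 mm; DoF = Df − Dn = 9022.4 − 7169.6 ≈ 1852.8 mm.
Ratio = 1852.8 / 674.71 ≈ 2.75.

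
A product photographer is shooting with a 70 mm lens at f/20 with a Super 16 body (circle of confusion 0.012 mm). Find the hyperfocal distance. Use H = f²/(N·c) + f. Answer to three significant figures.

Hyperfocal distance H = f²/(N·c) + f = 70²/(20 × 0.012) + 70 = 4900/0.24 + 70 ≈ 20486.7 mm ≈ 20.5 m.

20.5 m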